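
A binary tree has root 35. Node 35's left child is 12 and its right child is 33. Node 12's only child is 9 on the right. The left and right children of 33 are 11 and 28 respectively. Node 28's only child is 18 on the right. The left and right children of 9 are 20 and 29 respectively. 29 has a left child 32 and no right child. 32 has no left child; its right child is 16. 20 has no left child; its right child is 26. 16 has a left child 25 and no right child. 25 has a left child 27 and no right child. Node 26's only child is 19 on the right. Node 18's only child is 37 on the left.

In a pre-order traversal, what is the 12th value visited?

33

Pre-order visits the node, then its left subtree, then its right subtree.
Visit 35.
At 35: go left to 12.
  Visit 12.
  At 12: no left child.
  At 12: go right to 9.
    Visit 9.
    At 9: go left to 20.
      Visit 20.
      At 20: no left child.
      At 20: go right to 26.
        Visit 26.
        At 26: no left child.
        At 26: go right to 19.
          19 is a leaf — visit 19.
    At 9: go right to 29.
      Visit 29.
      At 29: go left to 32.
        Visit 32.
        At 32: no left child.
        At 32: go right to 16.
          Visit 16.
          At 16: go left to 25.
            Visit 25.
            At 25: go left to 27.
              27 is a leaf — visit 27.
            At 25: no right child.
          At 16: no right child.
      At 29: no right child.
At 35: go right to 33.
  Visit 33.
  At 33: go left to 11.
    11 is a leaf — visit 11.
  At 33: go right to 28.
    Visit 28.
    At 28: no left child.
    At 28: go right to 18.
      Visit 18.
      At 18: go left to 37.
        37 is a leaf — visit 37.
      At 18: no right child.
Full pre-order sequence: 35, 12, 9, 20, 26, 19, 29, 32, 16, 25, 27, 33, 11, 28, 18, 37.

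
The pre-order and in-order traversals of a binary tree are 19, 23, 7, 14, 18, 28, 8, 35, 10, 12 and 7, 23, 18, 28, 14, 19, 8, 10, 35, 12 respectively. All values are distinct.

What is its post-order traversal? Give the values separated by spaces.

7 28 18 14 23 10 12 35 8 19

The first element of pre-order is the root; it splits in-order into left and right subtrees.
Root 19: left subtree has 5 nodes {7, 23, 18, 28, 14}, right has 4 {8, 10, 35, 12}.
  Root 23: left subtree has 1 node {7}, right has 3 {18, 28, 14}.
    Root 14: left subtree has 2 nodes {18, 28}, right has 0 { }.
      Root 18: left subtree has 0 nodes { }, right has 1 {28}.
  Root 8: left subtree has 0 nodes { }, right has 3 {10, 35, 12}.
    Root 35: left subtree has 1 node {10}, right has 1 {12}.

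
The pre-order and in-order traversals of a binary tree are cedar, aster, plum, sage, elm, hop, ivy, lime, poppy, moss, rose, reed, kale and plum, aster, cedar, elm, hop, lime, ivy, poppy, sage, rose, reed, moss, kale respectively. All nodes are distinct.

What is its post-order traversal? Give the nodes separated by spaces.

plum aster lime poppy ivy hop elm reed rose kale moss sage cedar

The first element of pre-order is the root; it splits in-order into left and right subtrees.
Root cedar: left subtree has 2 nodes {plum, aster}, right has 10 {elm, hop, lime, ivy, poppy, sage, rose, reed, moss, kale}.
  Root aster: left subtree has 1 node {plum}, right has 0 { }.
  Root sage: left subtree has 5 nodes {elm, hop, lime, ivy, poppy}, right has 4 {rose, reed, moss, kale}.
    Root elm: left subtree has 0 nodes { }, right has 4 {hop, lime, ivy, poppy}.
      Root hop: left subtree has 0 nodes { }, right has 3 {lime, ivy, poppy}.
        Root ivy: left subtree has 1 node {lime}, right has 1 {poppy}.
    Root moss: left subtree has 2 nodes {rose, reed}, right has 1 {kale}.
      Root rose: left subtree has 0 nodes { }, right has 1 {reed}.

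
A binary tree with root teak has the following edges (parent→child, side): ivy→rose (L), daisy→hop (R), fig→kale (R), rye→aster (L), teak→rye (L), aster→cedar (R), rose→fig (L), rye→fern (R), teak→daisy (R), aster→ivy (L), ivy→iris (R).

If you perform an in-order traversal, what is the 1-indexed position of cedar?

In-order visits the left subtree, then the node, then the right subtree.
At teak: go left to rye.
  At rye: go left to aster.
    At aster: go left to ivy.
      At ivy: go left to rose.
        At rose: go left to fig.
          At fig: no left child.
          Visit fig.
          At fig: go right to kale.
            kale is a leaf — visit kale.
        Visit rose.
        At rose: no right child.
      Visit ivy.
      At ivy: go right to iris.
        iris is a leaf — visit iris.
    Visit aster.
    At aster: go right to cedar.
      cedar is a leaf — visit cedar.
  Visit rye.
  At rye: go right to fern.
    fern is a leaf — visit fern.
Visit teak.
At teak: go right to daisy.
  At daisy: no left child.
  Visit daisy.
  At daisy: go right to hop.
    hop is a leaf — visit hop.
Full in-order sequence: fig, kale, rose, ivy, iris, aster, cedar, rye, fern, teak, daisy, hop.

7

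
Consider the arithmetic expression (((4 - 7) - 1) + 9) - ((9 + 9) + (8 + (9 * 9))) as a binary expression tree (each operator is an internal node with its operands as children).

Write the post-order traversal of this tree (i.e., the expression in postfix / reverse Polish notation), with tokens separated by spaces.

Post-order on an expression tree gives postfix notation: for each operator, emit left operand, right operand, then the operator.

4 7 - 1 - 9 + 9 9 + 8 9 9 * + + -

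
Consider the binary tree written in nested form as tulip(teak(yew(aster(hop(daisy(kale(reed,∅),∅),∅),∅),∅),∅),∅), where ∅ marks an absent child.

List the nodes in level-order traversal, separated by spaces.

tulip teak yew aster hop daisy kale reed

Level-order visits nodes level by level from the root, left to right within each level.
Level 0: tulip
Level 1: teak
Level 2: yew
Level 3: aster
Level 4: hop
Level 5: daisy
Level 6: kale
Level 7: reed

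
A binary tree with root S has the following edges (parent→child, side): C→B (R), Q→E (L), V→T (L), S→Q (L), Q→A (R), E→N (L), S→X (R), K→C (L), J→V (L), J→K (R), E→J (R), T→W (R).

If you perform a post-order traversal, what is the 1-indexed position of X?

12

Post-order visits the left subtree, then the right subtree, then the node.
At S: go left to Q.
  At Q: go left to E.
    At E: go left to N.
      N is a leaf — visit N.
    At E: go right to J.
      At J: go left to V.
        At V: go left to T.
          At T: no left child.
          At T: go right to W.
            W is a leaf — visit W.
          Visit T.
        At V: no right child.
        Visit V.
      At J: go right to K.
        At K: go left to C.
          At C: no left child.
          At C: go right to B.
            B is a leaf — visit B.
          Visit C.
        At K: no right child.
        Visit K.
      Visit J.
    Visit E.
  At Q: go right to A.
    A is a leaf — visit A.
  Visit Q.
At S: go right to X.
  X is a leaf — visit X.
Visit S.
Full post-order sequence: N, W, T, V, B, C, K, J, E, A, Q, X, S.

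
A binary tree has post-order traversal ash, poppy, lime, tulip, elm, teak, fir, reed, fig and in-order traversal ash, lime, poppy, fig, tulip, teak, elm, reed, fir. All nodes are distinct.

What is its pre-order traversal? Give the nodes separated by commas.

fig, lime, ash, poppy, reed, teak, tulip, elm, fir

The last element of post-order is the root; it splits in-order into left and right subtrees.
Root fig: left subtree has 3 nodes {ash, lime, poppy}, right has 5 {tulip, teak, elm, reed, fir}.
  Root lime: left subtree has 1 node {ash}, right has 1 {poppy}.
  Root reed: left subtree has 3 nodes {tulip, teak, elm}, right has 1 {fir}.
    Root teak: left subtree has 1 node {tulip}, right has 1 {elm}.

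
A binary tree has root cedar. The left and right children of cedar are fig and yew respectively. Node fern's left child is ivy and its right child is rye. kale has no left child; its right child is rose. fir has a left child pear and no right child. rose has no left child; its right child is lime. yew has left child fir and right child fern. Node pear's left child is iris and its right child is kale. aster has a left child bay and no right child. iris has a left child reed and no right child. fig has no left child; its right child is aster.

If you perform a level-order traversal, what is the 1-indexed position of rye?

10

Level-order visits nodes level by level from the root, left to right within each level.
Level 0: cedar
Level 1: fig, yew
Level 2: aster, fir, fern
Level 3: bay, pear, ivy, rye
Level 4: iris, kale
Level 5: reed, rose
Level 6: lime
Full level-order sequence: cedar, fig, yew, aster, fir, fern, bay, pear, ivy, rye, iris, kale, reed, rose, lime.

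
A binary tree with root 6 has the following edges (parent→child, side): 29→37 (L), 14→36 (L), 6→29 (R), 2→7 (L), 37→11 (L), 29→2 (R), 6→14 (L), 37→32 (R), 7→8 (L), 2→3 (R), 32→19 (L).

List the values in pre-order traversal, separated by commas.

6, 14, 36, 29, 37, 11, 32, 19, 2, 7, 8, 3

Pre-order visits the node, then its left subtree, then its right subtree.
Visit 6.
At 6: go left to 14.
  Visit 14.
  At 14: go left to 36.
    36 is a leaf — visit 36.
  At 14: no right child.
At 6: go right to 29.
  Visit 29.
  At 29: go left to 37.
    Visit 37.
    At 37: go left to 11.
      11 is a leaf — visit 11.
    At 37: go right to 32.
      Visit 32.
      At 32: go left to 19.
        19 is a leaf — visit 19.
      At 32: no right child.
  At 29: go right to 2.
    Visit 2.
    At 2: go left to 7.
      Visit 7.
      At 7: go left to 8.
        8 is a leaf — visit 8.
      At 7: no right child.
    At 2: go right to 3.
      3 is a leaf — visit 3.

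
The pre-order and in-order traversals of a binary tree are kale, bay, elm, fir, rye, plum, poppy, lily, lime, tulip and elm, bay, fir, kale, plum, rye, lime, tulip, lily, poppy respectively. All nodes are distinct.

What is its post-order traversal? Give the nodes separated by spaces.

The first element of pre-order is the root; it splits in-order into left and right subtrees.
Root kale: left subtree has 3 nodes {elm, bay, fir}, right has 6 {plum, rye, lime, tulip, lily, poppy}.
  Root bay: left subtree has 1 node {elm}, right has 1 {fir}.
  Root rye: left subtree has 1 node {plum}, right has 4 {lime, tulip, lily, poppy}.
    Root poppy: left subtree has 3 nodes {lime, tulip, lily}, right has 0 { }.
      Root lily: left subtree has 2 nodes {lime, tulip}, right has 0 { }.
        Root lime: left subtree has 0 nodes { }, right has 1 {tulip}.

elm fir bay plum tulip lime lily poppy rye kale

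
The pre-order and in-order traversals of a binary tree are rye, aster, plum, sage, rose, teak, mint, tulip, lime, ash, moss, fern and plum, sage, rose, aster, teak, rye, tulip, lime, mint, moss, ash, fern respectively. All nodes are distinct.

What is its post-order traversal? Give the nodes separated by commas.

The first element of pre-order is the root; it splits in-order into left and right subtrees.
Root rye: left subtree has 5 nodes {plum, sage, rose, aster, teak}, right has 6 {tulip, lime, mint, moss, ash, fern}.
  Root aster: left subtree has 3 nodes {plum, sage, rose}, right has 1 {teak}.
    Root plum: left subtree has 0 nodes { }, right has 2 {sage, rose}.
      Root sage: left subtree has 0 nodes { }, right has 1 {rose}.
  Root mint: left subtree has 2 nodes {tulip, lime}, right has 3 {moss, ash, fern}.
    Root tulip: left subtree has 0 nodes { }, right has 1 {lime}.
    Root ash: left subtree has 1 node {moss}, right has 1 {fern}.

rose, sage, plum, teak, aster, lime, tulip, moss, fern, ash, mint, rye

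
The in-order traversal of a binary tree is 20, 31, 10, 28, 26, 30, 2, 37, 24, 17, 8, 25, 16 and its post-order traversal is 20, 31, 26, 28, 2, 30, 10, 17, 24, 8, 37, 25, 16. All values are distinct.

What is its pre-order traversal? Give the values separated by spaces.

The last element of post-order is the root; it splits in-order into left and right subtrees.
Root 16: left subtree has 12 nodes {20, 31, 10, 28, 26, 30, 2, 37, 24, 17, 8, 25}, right has 0 { }.
  Root 25: left subtree has 11 nodes {20, 31, 10, 28, 26, 30, 2, 37, 24, 17, 8}, right has 0 { }.
    Root 37: left subtree has 7 nodes {20, 31, 10, 28, 26, 30, 2}, right has 3 {24, 17, 8}.
      Root 10: left subtree has 2 nodes {20, 31}, right has 4 {28, 26, 30, 2}.
        Root 31: left subtree has 1 node {20}, right has 0 { }.
        Root 30: left subtree has 2 nodes {28, 26}, right has 1 {2}.
          Root 28: left subtree has 0 nodes { }, right has 1 {26}.
      Root 8: left subtree has 2 nodes {24, 17}, right has 0 { }.
        Root 24: left subtree has 0 nodes { }, right has 1 {17}.

16 25 37 10 31 20 30 28 26 2 8 24 17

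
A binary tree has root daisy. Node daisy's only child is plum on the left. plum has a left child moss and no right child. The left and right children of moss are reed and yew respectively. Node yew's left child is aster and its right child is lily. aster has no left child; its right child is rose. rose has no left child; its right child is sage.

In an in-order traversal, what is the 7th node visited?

In-order visits the left subtree, then the node, then the right subtree.
At daisy: go left to plum.
  At plum: go left to moss.
    At moss: go left to reed.
      reed is a leaf — visit reed.
    Visit moss.
    At moss: go right to yew.
      At yew: go left to aster.
        At aster: no left child.
        Visit aster.
        At aster: go right to rose.
          At rose: no left child.
          Visit rose.
          At rose: go right to sage.
            sage is a leaf — visit sage.
      Visit yew.
      At yew: go right to lily.
        lily is a leaf — visit lily.
  Visit plum.
  At plum: no right child.
Visit daisy.
At daisy: no right child.
Full in-order sequence: reed, moss, aster, rose, sage, yew, lily, plum, daisy.

lily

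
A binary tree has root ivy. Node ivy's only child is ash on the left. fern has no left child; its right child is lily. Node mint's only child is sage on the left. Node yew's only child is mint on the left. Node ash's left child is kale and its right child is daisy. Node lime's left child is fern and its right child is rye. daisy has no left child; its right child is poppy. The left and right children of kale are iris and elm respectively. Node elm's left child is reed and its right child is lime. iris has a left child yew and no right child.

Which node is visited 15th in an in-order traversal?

ivy

In-order visits the left subtree, then the node, then the right subtree.
At ivy: go left to ash.
  At ash: go left to kale.
    At kale: go left to iris.
      At iris: go left to yew.
        At yew: go left to mint.
          At mint: go left to sage.
            sage is a leaf — visit sage.
          Visit mint.
          At mint: no right child.
        Visit yew.
        At yew: no right child.
      Visit iris.
      At iris: no right child.
    Visit kale.
    At kale: go right to elm.
      At elm: go left to reed.
        reed is a leaf — visit reed.
      Visit elm.
      At elm: go right to lime.
        At lime: go left to fern.
          At fern: no left child.
          Visit fern.
          At fern: go right to lily.
            lily is a leaf — visit lily.
        Visit lime.
        At lime: go right to rye.
          rye is a leaf — visit rye.
  Visit ash.
  At ash: go right to daisy.
    At daisy: no left child.
    Visit daisy.
    At daisy: go right to poppy.
      poppy is a leaf — visit poppy.
Visit ivy.
At ivy: no right child.
Full in-order sequence: sage, mint, yew, iris, kale, reed, elm, fern, lily, lime, rye, ash, daisy, poppy, ivy.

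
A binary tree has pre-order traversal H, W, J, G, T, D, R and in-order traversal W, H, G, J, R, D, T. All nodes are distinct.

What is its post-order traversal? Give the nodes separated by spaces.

W G R D T J H

The first element of pre-order is the root; it splits in-order into left and right subtrees.
Root H: left subtree has 1 node {W}, right has 5 {G, J, R, D, T}.
  Root J: left subtree has 1 node {G}, right has 3 {R, D, T}.
    Root T: left subtree has 2 nodes {R, D}, right has 0 { }.
      Root D: left subtree has 1 node {R}, right has 0 { }.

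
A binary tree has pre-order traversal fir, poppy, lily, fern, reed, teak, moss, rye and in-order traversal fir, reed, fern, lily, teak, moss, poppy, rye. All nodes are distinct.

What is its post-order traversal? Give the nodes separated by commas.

The first element of pre-order is the root; it splits in-order into left and right subtrees.
Root fir: left subtree has 0 nodes { }, right has 7 {reed, fern, lily, teak, moss, poppy, rye}.
  Root poppy: left subtree has 5 nodes {reed, fern, lily, teak, moss}, right has 1 {rye}.
    Root lily: left subtree has 2 nodes {reed, fern}, right has 2 {teak, moss}.
      Root fern: left subtree has 1 node {reed}, right has 0 { }.
      Root teak: left subtree has 0 nodes { }, right has 1 {moss}.

reed, fern, moss, teak, lily, rye, poppy, fir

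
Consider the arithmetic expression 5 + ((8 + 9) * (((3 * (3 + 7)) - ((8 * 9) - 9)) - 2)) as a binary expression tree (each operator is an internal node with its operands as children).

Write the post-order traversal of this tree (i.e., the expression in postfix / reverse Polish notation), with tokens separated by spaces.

5 8 9 + 3 3 7 + * 8 9 * 9 - - 2 - * +

Post-order on an expression tree gives postfix notation: for each operator, emit left operand, right operand, then the operator.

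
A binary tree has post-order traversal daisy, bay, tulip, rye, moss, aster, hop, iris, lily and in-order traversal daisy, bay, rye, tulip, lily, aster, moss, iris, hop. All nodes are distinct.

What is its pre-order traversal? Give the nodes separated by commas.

lily, rye, bay, daisy, tulip, iris, aster, moss, hop

The last element of post-order is the root; it splits in-order into left and right subtrees.
Root lily: left subtree has 4 nodes {daisy, bay, rye, tulip}, right has 4 {aster, moss, iris, hop}.
  Root rye: left subtree has 2 nodes {daisy, bay}, right has 1 {tulip}.
    Root bay: left subtree has 1 node {daisy}, right has 0 { }.
  Root iris: left subtree has 2 nodes {aster, moss}, right has 1 {hop}.
    Root aster: left subtree has 0 nodes { }, right has 1 {moss}.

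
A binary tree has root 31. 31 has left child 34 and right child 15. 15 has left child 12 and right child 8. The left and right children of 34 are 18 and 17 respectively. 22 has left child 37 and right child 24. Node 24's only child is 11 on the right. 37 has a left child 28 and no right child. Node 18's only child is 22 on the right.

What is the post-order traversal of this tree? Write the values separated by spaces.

Post-order visits the left subtree, then the right subtree, then the node.
At 31: go left to 34.
  At 34: go left to 18.
    At 18: no left child.
    At 18: go right to 22.
      At 22: go left to 37.
        At 37: go left to 28.
          28 is a leaf — visit 28.
        At 37: no right child.
        Visit 37.
      At 22: go right to 24.
        At 24: no left child.
        At 24: go right to 11.
          11 is a leaf — visit 11.
        Visit 24.
      Visit 22.
    Visit 18.
  At 34: go right to 17.
    17 is a leaf — visit 17.
  Visit 34.
At 31: go right to 15.
  At 15: go left to 12.
    12 is a leaf — visit 12.
  At 15: go right to 8.
    8 is a leaf — visit 8.
  Visit 15.
Visit 31.

28 37 11 24 22 18 17 34 12 8 15 31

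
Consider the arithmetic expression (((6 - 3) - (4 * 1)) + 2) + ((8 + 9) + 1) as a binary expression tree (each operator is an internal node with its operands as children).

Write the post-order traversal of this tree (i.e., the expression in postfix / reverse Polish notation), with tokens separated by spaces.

6 3 - 4 1 * - 2 + 8 9 + 1 + +

Post-order on an expression tree gives postfix notation: for each operator, emit left operand, right operand, then the operator.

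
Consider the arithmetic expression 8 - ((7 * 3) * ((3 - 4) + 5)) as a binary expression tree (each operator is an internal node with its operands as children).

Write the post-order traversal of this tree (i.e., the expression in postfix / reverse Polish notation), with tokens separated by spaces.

Post-order on an expression tree gives postfix notation: for each operator, emit left operand, right operand, then the operator.

8 7 3 * 3 4 - 5 + * -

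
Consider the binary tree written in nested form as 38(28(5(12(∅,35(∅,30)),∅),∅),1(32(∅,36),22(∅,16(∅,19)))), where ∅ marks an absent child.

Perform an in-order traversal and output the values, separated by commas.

12, 35, 30, 5, 28, 38, 32, 36, 1, 22, 16, 19

In-order visits the left subtree, then the node, then the right subtree.
At 38: go left to 28.
  At 28: go left to 5.
    At 5: go left to 12.
      At 12: no left child.
      Visit 12.
      At 12: go right to 35.
        At 35: no left child.
        Visit 35.
        At 35: go right to 30.
          30 is a leaf — visit 30.
    Visit 5.
    At 5: no right child.
  Visit 28.
  At 28: no right child.
Visit 38.
At 38: go right to 1.
  At 1: go left to 32.
    At 32: no left child.
    Visit 32.
    At 32: go right to 36.
      36 is a leaf — visit 36.
  Visit 1.
  At 1: go right to 22.
    At 22: no left child.
    Visit 22.
    At 22: go right to 16.
      At 16: no left child.
      Visit 16.
      At 16: go right to 19.
        19 is a leaf — visit 19.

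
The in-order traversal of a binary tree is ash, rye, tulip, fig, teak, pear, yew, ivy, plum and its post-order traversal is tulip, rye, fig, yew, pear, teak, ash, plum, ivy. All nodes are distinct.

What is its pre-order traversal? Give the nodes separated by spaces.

The last element of post-order is the root; it splits in-order into left and right subtrees.
Root ivy: left subtree has 7 nodes {ash, rye, tulip, fig, teak, pear, yew}, right has 1 {plum}.
  Root ash: left subtree has 0 nodes { }, right has 6 {rye, tulip, fig, teak, pear, yew}.
    Root teak: left subtree has 3 nodes {rye, tulip, fig}, right has 2 {pear, yew}.
      Root fig: left subtree has 2 nodes {rye, tulip}, right has 0 { }.
        Root rye: left subtree has 0 nodes { }, right has 1 {tulip}.
      Root pear: left subtree has 0 nodes { }, right has 1 {yew}.

ivy ash teak fig rye tulip pear yew plum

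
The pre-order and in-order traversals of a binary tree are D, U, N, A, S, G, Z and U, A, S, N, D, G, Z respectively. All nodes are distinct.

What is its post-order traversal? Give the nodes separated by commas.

The first element of pre-order is the root; it splits in-order into left and right subtrees.
Root D: left subtree has 4 nodes {U, A, S, N}, right has 2 {G, Z}.
  Root U: left subtree has 0 nodes { }, right has 3 {A, S, N}.
    Root N: left subtree has 2 nodes {A, S}, right has 0 { }.
      Root A: left subtree has 0 nodes { }, right has 1 {S}.
  Root G: left subtree has 0 nodes { }, right has 1 {Z}.

S, A, N, U, Z, G, D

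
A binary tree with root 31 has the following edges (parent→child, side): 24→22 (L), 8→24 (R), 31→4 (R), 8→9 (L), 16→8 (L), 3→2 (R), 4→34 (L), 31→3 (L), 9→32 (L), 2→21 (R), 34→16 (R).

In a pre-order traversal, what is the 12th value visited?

22

Pre-order visits the node, then its left subtree, then its right subtree.
Visit 31.
At 31: go left to 3.
  Visit 3.
  At 3: no left child.
  At 3: go right to 2.
    Visit 2.
    At 2: no left child.
    At 2: go right to 21.
      21 is a leaf — visit 21.
At 31: go right to 4.
  Visit 4.
  At 4: go left to 34.
    Visit 34.
    At 34: no left child.
    At 34: go right to 16.
      Visit 16.
      At 16: go left to 8.
        Visit 8.
        At 8: go left to 9.
          Visit 9.
          At 9: go left to 32.
            32 is a leaf — visit 32.
          At 9: no right child.
        At 8: go right to 24.
          Visit 24.
          At 24: go left to 22.
            22 is a leaf — visit 22.
          At 24: no right child.
      At 16: no right child.
  At 4: no right child.
Full pre-order sequence: 31, 3, 2, 21, 4, 34, 16, 8, 9, 32, 24, 22.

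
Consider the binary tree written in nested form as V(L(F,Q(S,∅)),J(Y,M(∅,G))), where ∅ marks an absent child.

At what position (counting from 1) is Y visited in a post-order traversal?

Post-order visits the left subtree, then the right subtree, then the node.
At V: go left to L.
  At L: go left to F.
    F is a leaf — visit F.
  At L: go right to Q.
    At Q: go left to S.
      S is a leaf — visit S.
    At Q: no right child.
    Visit Q.
  Visit L.
At V: go right to J.
  At J: go left to Y.
    Y is a leaf — visit Y.
  At J: go right to M.
    At M: no left child.
    At M: go right to G.
      G is a leaf — visit G.
    Visit M.
  Visit J.
Visit V.
Full post-order sequence: F, S, Q, L, Y, G, M, J, V.

5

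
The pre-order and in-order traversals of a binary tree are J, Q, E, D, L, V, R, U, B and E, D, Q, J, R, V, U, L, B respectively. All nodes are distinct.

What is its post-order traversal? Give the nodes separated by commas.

The first element of pre-order is the root; it splits in-order into left and right subtrees.
Root J: left subtree has 3 nodes {E, D, Q}, right has 5 {R, V, U, L, B}.
  Root Q: left subtree has 2 nodes {E, D}, right has 0 { }.
    Root E: left subtree has 0 nodes { }, right has 1 {D}.
  Root L: left subtree has 3 nodes {R, V, U}, right has 1 {B}.
    Root V: left subtree has 1 node {R}, right has 1 {U}.

D, E, Q, R, U, V, B, L, J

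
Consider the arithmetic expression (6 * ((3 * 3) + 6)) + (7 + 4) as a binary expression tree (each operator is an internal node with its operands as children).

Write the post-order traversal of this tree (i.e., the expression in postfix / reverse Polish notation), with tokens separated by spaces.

6 3 3 * 6 + * 7 4 + +

Post-order on an expression tree gives postfix notation: for each operator, emit left operand, right operand, then the operator.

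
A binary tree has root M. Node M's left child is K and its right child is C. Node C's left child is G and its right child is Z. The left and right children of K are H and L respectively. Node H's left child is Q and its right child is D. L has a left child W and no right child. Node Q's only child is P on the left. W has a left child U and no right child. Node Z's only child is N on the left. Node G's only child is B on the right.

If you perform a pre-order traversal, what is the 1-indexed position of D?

Pre-order visits the node, then its left subtree, then its right subtree.
Visit M.
At M: go left to K.
  Visit K.
  At K: go left to H.
    Visit H.
    At H: go left to Q.
      Visit Q.
      At Q: go left to P.
        P is a leaf — visit P.
      At Q: no right child.
    At H: go right to D.
      D is a leaf — visit D.
  At K: go right to L.
    Visit L.
    At L: go left to W.
      Visit W.
      At W: go left to U.
        U is a leaf — visit U.
      At W: no right child.
    At L: no right child.
At M: go right to C.
  Visit C.
  At C: go left to G.
    Visit G.
    At G: no left child.
    At G: go right to B.
      B is a leaf — visit B.
  At C: go right to Z.
    Visit Z.
    At Z: go left to N.
      N is a leaf — visit N.
    At Z: no right child.
Full pre-order sequence: M, K, H, Q, P, D, L, W, U, C, G, B, Z, N.

6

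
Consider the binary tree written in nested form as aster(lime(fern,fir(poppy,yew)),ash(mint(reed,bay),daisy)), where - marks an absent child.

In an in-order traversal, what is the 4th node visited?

In-order visits the left subtree, then the node, then the right subtree.
At aster: go left to lime.
  At lime: go left to fern.
    fern is a leaf — visit fern.
  Visit lime.
  At lime: go right to fir.
    At fir: go left to poppy.
      poppy is a leaf — visit poppy.
    Visit fir.
    At fir: go right to yew.
      yew is a leaf — visit yew.
Visit aster.
At aster: go right to ash.
  At ash: go left to mint.
    At mint: go left to reed.
      reed is a leaf — visit reed.
    Visit mint.
    At mint: go right to bay.
      bay is a leaf — visit bay.
  Visit ash.
  At ash: go right to daisy.
    daisy is a leaf — visit daisy.
Full in-order sequence: fern, lime, poppy, fir, yew, aster, reed, mint, bay, ash, daisy.

fir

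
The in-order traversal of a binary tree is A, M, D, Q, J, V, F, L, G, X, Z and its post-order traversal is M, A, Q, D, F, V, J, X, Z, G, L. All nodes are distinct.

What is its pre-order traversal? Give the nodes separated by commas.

The last element of post-order is the root; it splits in-order into left and right subtrees.
Root L: left subtree has 7 nodes {A, M, D, Q, J, V, F}, right has 3 {G, X, Z}.
  Root J: left subtree has 4 nodes {A, M, D, Q}, right has 2 {V, F}.
    Root D: left subtree has 2 nodes {A, M}, right has 1 {Q}.
      Root A: left subtree has 0 nodes { }, right has 1 {M}.
    Root V: left subtree has 0 nodes { }, right has 1 {F}.
  Root G: left subtree has 0 nodes { }, right has 2 {X, Z}.
    Root Z: left subtree has 1 node {X}, right has 0 { }.

L, J, D, A, M, Q, V, F, G, Z, X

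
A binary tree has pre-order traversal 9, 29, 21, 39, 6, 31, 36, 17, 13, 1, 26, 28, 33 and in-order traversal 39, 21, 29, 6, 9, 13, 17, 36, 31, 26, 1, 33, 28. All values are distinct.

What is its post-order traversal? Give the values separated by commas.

The first element of pre-order is the root; it splits in-order into left and right subtrees.
Root 9: left subtree has 4 nodes {39, 21, 29, 6}, right has 8 {13, 17, 36, 31, 26, 1, 33, 28}.
  Root 29: left subtree has 2 nodes {39, 21}, right has 1 {6}.
    Root 21: left subtree has 1 node {39}, right has 0 { }.
  Root 31: left subtree has 3 nodes {13, 17, 36}, right has 4 {26, 1, 33, 28}.
    Root 36: left subtree has 2 nodes {13, 17}, right has 0 { }.
      Root 17: left subtree has 1 node {13}, right has 0 { }.
    Root 1: left subtree has 1 node {26}, right has 2 {33, 28}.
      Root 28: left subtree has 1 node {33}, right has 0 { }.

39, 21, 6, 29, 13, 17, 36, 26, 33, 28, 1, 31, 9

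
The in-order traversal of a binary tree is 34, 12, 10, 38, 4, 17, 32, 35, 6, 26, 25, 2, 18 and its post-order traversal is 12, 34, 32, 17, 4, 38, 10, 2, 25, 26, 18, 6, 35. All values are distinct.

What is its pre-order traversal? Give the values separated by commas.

The last element of post-order is the root; it splits in-order into left and right subtrees.
Root 35: left subtree has 7 nodes {34, 12, 10, 38, 4, 17, 32}, right has 5 {6, 26, 25, 2, 18}.
  Root 10: left subtree has 2 nodes {34, 12}, right has 4 {38, 4, 17, 32}.
    Root 34: left subtree has 0 nodes { }, right has 1 {12}.
    Root 38: left subtree has 0 nodes { }, right has 3 {4, 17, 32}.
      Root 4: left subtree has 0 nodes { }, right has 2 {17, 32}.
        Root 17: left subtree has 0 nodes { }, right has 1 {32}.
  Root 6: left subtree has 0 nodes { }, right has 4 {26, 25, 2, 18}.
    Root 18: left subtree has 3 nodes {26, 25, 2}, right has 0 { }.
      Root 26: left subtree has 0 nodes { }, right has 2 {25, 2}.
        Root 25: left subtree has 0 nodes { }, right has 1 {2}.

35, 10, 34, 12, 38, 4, 17, 32, 6, 18, 26, 25, 2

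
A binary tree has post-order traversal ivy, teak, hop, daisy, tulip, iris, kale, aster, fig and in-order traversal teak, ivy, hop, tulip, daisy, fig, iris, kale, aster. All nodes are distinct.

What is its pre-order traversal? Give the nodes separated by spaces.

The last element of post-order is the root; it splits in-order into left and right subtrees.
Root fig: left subtree has 5 nodes {teak, ivy, hop, tulip, daisy}, right has 3 {iris, kale, aster}.
  Root tulip: left subtree has 3 nodes {teak, ivy, hop}, right has 1 {daisy}.
    Root hop: left subtree has 2 nodes {teak, ivy}, right has 0 { }.
      Root teak: left subtree has 0 nodes { }, right has 1 {ivy}.
  Root aster: left subtree has 2 nodes {iris, kale}, right has 0 { }.
    Root kale: left subtree has 1 node {iris}, right has 0 { }.

fig tulip hop teak ivy daisy aster kale iris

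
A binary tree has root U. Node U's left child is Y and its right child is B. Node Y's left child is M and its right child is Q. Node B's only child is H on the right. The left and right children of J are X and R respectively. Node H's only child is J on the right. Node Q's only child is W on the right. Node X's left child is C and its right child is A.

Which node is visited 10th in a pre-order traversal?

C

Pre-order visits the node, then its left subtree, then its right subtree.
Visit U.
At U: go left to Y.
  Visit Y.
  At Y: go left to M.
    M is a leaf — visit M.
  At Y: go right to Q.
    Visit Q.
    At Q: no left child.
    At Q: go right to W.
      W is a leaf — visit W.
At U: go right to B.
  Visit B.
  At B: no left child.
  At B: go right to H.
    Visit H.
    At H: no left child.
    At H: go right to J.
      Visit J.
      At J: go left to X.
        Visit X.
        At X: go left to C.
          C is a leaf — visit C.
        At X: go right to A.
          A is a leaf — visit A.
      At J: go right to R.
        R is a leaf — visit R.
Full pre-order sequence: U, Y, M, Q, W, B, H, J, X, C, A, R.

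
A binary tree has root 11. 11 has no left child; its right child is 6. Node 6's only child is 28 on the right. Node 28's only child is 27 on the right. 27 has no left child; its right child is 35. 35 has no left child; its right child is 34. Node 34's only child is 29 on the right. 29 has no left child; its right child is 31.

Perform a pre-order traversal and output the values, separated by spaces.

Pre-order visits the node, then its left subtree, then its right subtree.
Visit 11.
At 11: no left child.
At 11: go right to 6.
  Visit 6.
  At 6: no left child.
  At 6: go right to 28.
    Visit 28.
    At 28: no left child.
    At 28: go right to 27.
      Visit 27.
      At 27: no left child.
      At 27: go right to 35.
        Visit 35.
        At 35: no left child.
        At 35: go right to 34.
          Visit 34.
          At 34: no left child.
          At 34: go right to 29.
            Visit 29.
            At 29: no left child.
            At 29: go right to 31.
              31 is a leaf — visit 31.

11 6 28 27 35 34 29 31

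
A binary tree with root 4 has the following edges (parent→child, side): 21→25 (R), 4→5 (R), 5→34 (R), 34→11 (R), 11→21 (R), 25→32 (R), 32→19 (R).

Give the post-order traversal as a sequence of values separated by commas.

19, 32, 25, 21, 11, 34, 5, 4

Post-order visits the left subtree, then the right subtree, then the node.
At 4: no left child.
At 4: go right to 5.
  At 5: no left child.
  At 5: go right to 34.
    At 34: no left child.
    At 34: go right to 11.
      At 11: no left child.
      At 11: go right to 21.
        At 21: no left child.
        At 21: go right to 25.
          At 25: no left child.
          At 25: go right to 32.
            At 32: no left child.
            At 32: go right to 19.
              19 is a leaf — visit 19.
            Visit 32.
          Visit 25.
        Visit 21.
      Visit 11.
    Visit 34.
  Visit 5.
Visit 4.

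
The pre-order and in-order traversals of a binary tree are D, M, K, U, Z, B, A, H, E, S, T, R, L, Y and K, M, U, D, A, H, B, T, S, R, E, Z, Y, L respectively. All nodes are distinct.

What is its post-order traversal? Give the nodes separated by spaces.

K U M H A T R S E B Y L Z D

The first element of pre-order is the root; it splits in-order into left and right subtrees.
Root D: left subtree has 3 nodes {K, M, U}, right has 10 {A, H, B, T, S, R, E, Z, Y, L}.
  Root M: left subtree has 1 node {K}, right has 1 {U}.
  Root Z: left subtree has 7 nodes {A, H, B, T, S, R, E}, right has 2 {Y, L}.
    Root B: left subtree has 2 nodes {A, H}, right has 4 {T, S, R, E}.
      Root A: left subtree has 0 nodes { }, right has 1 {H}.
      Root E: left subtree has 3 nodes {T, S, R}, right has 0 { }.
        Root S: left subtree has 1 node {T}, right has 1 {R}.
    Root L: left subtree has 1 node {Y}, right has 0 { }.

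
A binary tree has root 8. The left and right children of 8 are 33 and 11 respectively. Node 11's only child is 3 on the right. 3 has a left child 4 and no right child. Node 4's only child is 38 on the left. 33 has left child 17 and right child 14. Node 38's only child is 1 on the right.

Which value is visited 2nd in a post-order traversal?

Post-order visits the left subtree, then the right subtree, then the node.
At 8: go left to 33.
  At 33: go left to 17.
    17 is a leaf — visit 17.
  At 33: go right to 14.
    14 is a leaf — visit 14.
  Visit 33.
At 8: go right to 11.
  At 11: no left child.
  At 11: go right to 3.
    At 3: go left to 4.
      At 4: go left to 38.
        At 38: no left child.
        At 38: go right to 1.
          1 is a leaf — visit 1.
        Visit 38.
      At 4: no right child.
      Visit 4.
    At 3: no right child.
    Visit 3.
  Visit 11.
Visit 8.
Full post-order sequence: 17, 14, 33, 1, 38, 4, 3, 11, 8.

14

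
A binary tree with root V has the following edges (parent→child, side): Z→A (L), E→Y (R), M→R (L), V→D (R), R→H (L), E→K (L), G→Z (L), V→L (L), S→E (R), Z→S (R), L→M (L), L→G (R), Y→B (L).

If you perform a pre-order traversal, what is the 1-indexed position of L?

2

Pre-order visits the node, then its left subtree, then its right subtree.
Visit V.
At V: go left to L.
  Visit L.
  At L: go left to M.
    Visit M.
    At M: go left to R.
      Visit R.
      At R: go left to H.
        H is a leaf — visit H.
      At R: no right child.
    At M: no right child.
  At L: go right to G.
    Visit G.
    At G: go left to Z.
      Visit Z.
      At Z: go left to A.
        A is a leaf — visit A.
      At Z: go right to S.
        Visit S.
        At S: no left child.
        At S: go right to E.
          Visit E.
          At E: go left to K.
            K is a leaf — visit K.
          At E: go right to Y.
            Visit Y.
            At Y: go left to B.
              B is a leaf — visit B.
            At Y: no right child.
    At G: no right child.
At V: go right to D.
  D is a leaf — visit D.
Full pre-order sequence: V, L, M, R, H, G, Z, A, S, E, K, Y, B, D.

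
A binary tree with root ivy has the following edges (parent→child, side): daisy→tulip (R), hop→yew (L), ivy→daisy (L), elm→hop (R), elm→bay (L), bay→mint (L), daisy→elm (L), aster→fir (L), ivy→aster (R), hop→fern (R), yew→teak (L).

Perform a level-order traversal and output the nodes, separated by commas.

ivy, daisy, aster, elm, tulip, fir, bay, hop, mint, yew, fern, teak

Level-order visits nodes level by level from the root, left to right within each level.
Level 0: ivy
Level 1: daisy, aster
Level 2: elm, tulip, fir
Level 3: bay, hop
Level 4: mint, yew, fern
Level 5: teak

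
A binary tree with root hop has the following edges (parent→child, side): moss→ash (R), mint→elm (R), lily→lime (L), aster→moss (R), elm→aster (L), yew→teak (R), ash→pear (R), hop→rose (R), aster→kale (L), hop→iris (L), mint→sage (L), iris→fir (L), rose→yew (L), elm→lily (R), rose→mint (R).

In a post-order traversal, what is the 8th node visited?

Post-order visits the left subtree, then the right subtree, then the node.
At hop: go left to iris.
  At iris: go left to fir.
    fir is a leaf — visit fir.
  At iris: no right child.
  Visit iris.
At hop: go right to rose.
  At rose: go left to yew.
    At yew: no left child.
    At yew: go right to teak.
      teak is a leaf — visit teak.
    Visit yew.
  At rose: go right to mint.
    At mint: go left to sage.
      sage is a leaf — visit sage.
    At mint: go right to elm.
      At elm: go left to aster.
        At aster: go left to kale.
          kale is a leaf — visit kale.
        At aster: go right to moss.
          At moss: no left child.
          At moss: go right to ash.
            At ash: no left child.
            At ash: go right to pear.
              pear is a leaf — visit pear.
            Visit ash.
          Visit moss.
        Visit aster.
      At elm: go right to lily.
        At lily: go left to lime.
          lime is a leaf — visit lime.
        At lily: no right child.
        Visit lily.
      Visit elm.
    Visit mint.
  Visit rose.
Visit hop.
Full post-order sequence: fir, iris, teak, yew, sage, kale, pear, ash, moss, aster, lime, lily, elm, mint, rose, hop.

ash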